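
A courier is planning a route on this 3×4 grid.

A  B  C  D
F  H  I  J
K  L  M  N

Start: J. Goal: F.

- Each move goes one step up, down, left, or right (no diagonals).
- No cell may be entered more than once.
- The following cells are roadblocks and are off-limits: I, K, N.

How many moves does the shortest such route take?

5

The Manhattan distance from J to F is |2−2| + |4−1| = 3, so at least 3 moves are needed.
That bound ignores the blocked cells. Measuring each leg by the fewest moves that actually steer around them (J→F: 5) raises the lower bound to 5.
A route of 5 moves exists: J → D → C → B → H → F.
Since 5 matches that lower bound, it is optimal.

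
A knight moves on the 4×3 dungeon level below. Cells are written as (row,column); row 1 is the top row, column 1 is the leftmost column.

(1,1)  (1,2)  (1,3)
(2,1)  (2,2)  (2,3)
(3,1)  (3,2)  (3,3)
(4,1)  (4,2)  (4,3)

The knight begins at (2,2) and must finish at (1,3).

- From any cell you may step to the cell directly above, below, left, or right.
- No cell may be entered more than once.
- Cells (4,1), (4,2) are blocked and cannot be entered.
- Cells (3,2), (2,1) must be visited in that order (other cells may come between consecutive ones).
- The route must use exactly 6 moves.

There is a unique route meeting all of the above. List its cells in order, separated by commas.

(2,2), (3,2), (3,1), (2,1), (1,1), (1,2), (1,3)

The waypoints must appear in the order (3,2), (2,1), with no cell reused.
Route from (2,2): down 1 to (3,2), left 1 to (3,1), up 2 to (1,1), right 2 to (1,3) — 6 moves in all.
Check: order respected ((3,2) at step 1, (2,1) at step 3); 6 moves as required.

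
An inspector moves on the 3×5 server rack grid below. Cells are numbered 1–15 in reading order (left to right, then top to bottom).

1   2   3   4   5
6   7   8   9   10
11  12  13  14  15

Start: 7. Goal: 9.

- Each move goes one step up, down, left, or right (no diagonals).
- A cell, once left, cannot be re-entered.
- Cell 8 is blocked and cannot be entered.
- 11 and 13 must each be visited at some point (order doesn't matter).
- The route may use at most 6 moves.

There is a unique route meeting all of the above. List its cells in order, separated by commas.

The 6-move cap with required stops at 11, 13 leaves no slack for detours.
Route from 7: left to 6, down to 11, 3× right (reaching 14), up to 9 — 6 moves in all.
Check: all required cells visited; 6 ≤ 6 moves.

7, 6, 11, 12, 13, 14, 9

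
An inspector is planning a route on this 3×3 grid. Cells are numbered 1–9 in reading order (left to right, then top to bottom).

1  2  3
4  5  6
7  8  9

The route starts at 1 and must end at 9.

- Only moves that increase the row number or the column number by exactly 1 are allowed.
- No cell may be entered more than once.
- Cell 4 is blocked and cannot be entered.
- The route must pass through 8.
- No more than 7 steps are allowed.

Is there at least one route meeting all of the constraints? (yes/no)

One route that works: 1 → 2 → 5 → 8 → 9.

yes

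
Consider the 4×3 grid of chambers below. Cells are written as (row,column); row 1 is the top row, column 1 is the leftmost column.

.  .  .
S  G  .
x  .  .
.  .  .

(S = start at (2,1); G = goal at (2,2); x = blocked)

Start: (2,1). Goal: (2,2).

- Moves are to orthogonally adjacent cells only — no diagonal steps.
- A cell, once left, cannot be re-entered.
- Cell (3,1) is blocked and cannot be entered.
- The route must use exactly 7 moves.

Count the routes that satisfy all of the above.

Need simple routes of exactly 7 moves from (2,1) to (2,2) (Manhattan distance 1, so 3 moves are spent on a detour and 3 undoing it).
Enumerating: (2,1) (1,1) (1,2) (1,3) (2,3) (3,3) (3,2) (2,2).
That gives 1 route.

1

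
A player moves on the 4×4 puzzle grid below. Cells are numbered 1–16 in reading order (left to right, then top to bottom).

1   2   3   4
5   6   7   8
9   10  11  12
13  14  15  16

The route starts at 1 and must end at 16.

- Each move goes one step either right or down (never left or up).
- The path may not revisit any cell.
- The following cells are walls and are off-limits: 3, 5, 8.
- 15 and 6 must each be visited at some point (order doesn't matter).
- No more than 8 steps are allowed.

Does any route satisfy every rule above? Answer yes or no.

yes

One route that works: 1 → 2 → 6 → 10 → 14 → 15 → 16.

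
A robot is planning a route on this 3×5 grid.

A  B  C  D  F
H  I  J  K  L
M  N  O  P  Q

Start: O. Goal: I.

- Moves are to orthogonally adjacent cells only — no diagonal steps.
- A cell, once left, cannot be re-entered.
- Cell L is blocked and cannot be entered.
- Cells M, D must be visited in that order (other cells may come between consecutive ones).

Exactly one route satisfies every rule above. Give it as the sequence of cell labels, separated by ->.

The waypoints must appear in the order M, D, with no cell reused.
Route from O: left 2 to M, up 2 to A, right 3 to D, down 1 to K, left 2 to I — 10 moves in all.
Check: order respected (M at step 2, D at step 7).

O -> N -> M -> H -> A -> B -> C -> D -> K -> J -> I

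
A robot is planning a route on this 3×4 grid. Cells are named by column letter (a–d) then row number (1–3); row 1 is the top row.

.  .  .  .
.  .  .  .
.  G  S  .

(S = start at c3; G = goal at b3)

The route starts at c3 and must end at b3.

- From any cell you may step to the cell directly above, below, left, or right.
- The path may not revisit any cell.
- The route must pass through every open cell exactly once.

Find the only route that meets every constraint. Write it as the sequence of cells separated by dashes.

c3 - d3 - d2 - d1 - c1 - c2 - b2 - b1 - a1 - a2 - a3 - b3

Need to visit all 12 open cells exactly once, starting at c3 and ending at b3.
Cell a1 has only two open neighbours (a2 and b1), so the path must pass straight through it: one of those is the cell it's entered from and the other is where it exits.
Route from c3: right to d3, 2× up (reaching d1), left to c1, down to c2, left to b2, up to b1, left to a1, 2× down (reaching a3), right to b3 — 11 moves in all.
Check: all 12 open cells covered.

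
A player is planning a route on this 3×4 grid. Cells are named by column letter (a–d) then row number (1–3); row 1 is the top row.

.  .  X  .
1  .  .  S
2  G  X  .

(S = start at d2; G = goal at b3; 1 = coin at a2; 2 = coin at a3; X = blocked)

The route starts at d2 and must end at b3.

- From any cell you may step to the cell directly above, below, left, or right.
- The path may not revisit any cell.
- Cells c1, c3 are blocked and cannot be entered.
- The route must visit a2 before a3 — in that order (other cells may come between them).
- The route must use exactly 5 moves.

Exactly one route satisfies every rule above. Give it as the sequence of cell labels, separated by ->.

d2 -> c2 -> b2 -> a2 -> a3 -> b3

The waypoints must appear in the order a2, a3, with no cell reused.
Route from d2: left 3 to a2, down 1 to a3, right 1 to b3 — 5 moves in all.
Check: order respected (1 at step 3, 2 at step 4); 5 moves as required.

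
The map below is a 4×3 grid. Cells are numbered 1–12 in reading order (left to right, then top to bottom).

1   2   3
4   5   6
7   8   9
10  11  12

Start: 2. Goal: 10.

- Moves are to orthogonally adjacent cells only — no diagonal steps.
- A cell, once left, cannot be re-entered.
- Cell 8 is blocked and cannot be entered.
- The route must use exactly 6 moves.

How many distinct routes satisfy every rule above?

3

Need simple routes of exactly 6 moves from 2 to 10 (Manhattan distance 4, so 1 moves are spent on a detour and 1 undoing it).
Enumerating: 2 5 6 9 12 11 10 | 2 3 6 9 12 11 10 | 2 3 6 5 4 7 10.
That gives 3 routes.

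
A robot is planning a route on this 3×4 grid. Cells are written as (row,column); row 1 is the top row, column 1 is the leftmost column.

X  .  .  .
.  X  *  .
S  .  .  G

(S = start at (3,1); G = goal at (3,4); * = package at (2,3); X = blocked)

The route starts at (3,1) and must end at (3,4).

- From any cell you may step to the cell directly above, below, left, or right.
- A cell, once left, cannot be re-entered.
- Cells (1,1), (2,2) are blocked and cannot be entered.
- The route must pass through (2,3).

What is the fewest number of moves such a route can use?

5

Any route passes through (2,3) somewhere between (3,1) and (3,4). Summing Manhattan distances along the two legs ((3,1) → (2,3) → (3,4)) gives a lower bound of 3 + 2 = 5 moves.
A route of 5 moves achieves this: (3,1) → (3,2) → (3,3) → (2,3) → (2,4) → (3,4).
Since 5 matches the lower bound, it is optimal.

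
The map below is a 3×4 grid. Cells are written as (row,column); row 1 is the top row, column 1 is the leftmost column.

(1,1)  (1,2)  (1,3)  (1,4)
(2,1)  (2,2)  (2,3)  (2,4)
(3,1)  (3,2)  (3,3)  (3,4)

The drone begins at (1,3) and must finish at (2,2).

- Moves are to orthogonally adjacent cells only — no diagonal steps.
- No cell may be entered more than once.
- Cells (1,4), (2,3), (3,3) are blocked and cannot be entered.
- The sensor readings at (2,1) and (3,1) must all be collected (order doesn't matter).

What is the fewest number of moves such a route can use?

6

Any route passes through (2,1) and (3,1) in some order between (1,3) and (2,2). Summing Manhattan distances along each leg and taking the cheapest ordering ((1,3) → (3,1) → (2,1) → (2,2)) gives a lower bound of 4 + 1 + 1 = 6 moves.
A route of 6 moves achieves this: (1,3) → (1,2) → (1,1) → (2,1) → (3,1) → (3,2) → (2,2).
Since 6 matches the lower bound, it is optimal.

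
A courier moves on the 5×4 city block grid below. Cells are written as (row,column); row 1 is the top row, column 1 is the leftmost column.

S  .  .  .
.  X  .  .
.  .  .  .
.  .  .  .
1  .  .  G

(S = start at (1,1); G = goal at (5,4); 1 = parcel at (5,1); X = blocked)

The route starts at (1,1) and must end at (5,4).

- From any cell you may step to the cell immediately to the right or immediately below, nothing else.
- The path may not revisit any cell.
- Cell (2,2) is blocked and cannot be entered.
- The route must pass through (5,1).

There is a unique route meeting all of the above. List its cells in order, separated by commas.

Moves only go right or down, so the column and row indices never decrease.
Route from (1,1): 4× down (reaching (5,1)), 3× right (reaching (5,4)) — 7 moves in all.
Check: all required cells visited.

(1,1), (2,1), (3,1), (4,1), (5,1), (5,2), (5,3), (5,4)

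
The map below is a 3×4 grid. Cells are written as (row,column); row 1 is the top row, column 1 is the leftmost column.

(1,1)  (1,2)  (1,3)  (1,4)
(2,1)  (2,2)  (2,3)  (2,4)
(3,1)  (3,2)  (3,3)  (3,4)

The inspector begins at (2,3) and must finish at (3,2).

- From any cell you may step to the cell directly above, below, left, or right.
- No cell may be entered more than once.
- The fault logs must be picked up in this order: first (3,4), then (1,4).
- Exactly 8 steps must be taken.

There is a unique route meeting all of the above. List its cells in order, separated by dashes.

(2,3) - (3,3) - (3,4) - (2,4) - (1,4) - (1,3) - (1,2) - (2,2) - (3,2)

The waypoints must appear in the order (3,4), (1,4), with no cell reused.
Route from (2,3): down to (3,3), right to (3,4), 2× up (reaching (1,4)), 2× left (reaching (1,2)), 2× down (reaching (3,2)) — 8 moves in all.
Check: order respected ((3,4) at step 2, (1,4) at step 4); 8 moves as required.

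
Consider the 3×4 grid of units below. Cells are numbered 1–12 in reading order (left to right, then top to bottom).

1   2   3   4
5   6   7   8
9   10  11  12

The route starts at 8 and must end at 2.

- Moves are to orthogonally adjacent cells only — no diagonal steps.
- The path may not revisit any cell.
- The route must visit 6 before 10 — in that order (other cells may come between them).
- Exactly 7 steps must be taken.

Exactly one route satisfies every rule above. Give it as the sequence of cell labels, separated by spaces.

The waypoints must appear in the order 6, 10, with no cell reused.
Route from 8: 2× left (reaching 6), down to 10, left to 9, 2× up (reaching 1), right to 2 — 7 moves in all.
Check: order respected (6 at step 2, 10 at step 3); 7 moves as required.

8 7 6 10 9 5 1 2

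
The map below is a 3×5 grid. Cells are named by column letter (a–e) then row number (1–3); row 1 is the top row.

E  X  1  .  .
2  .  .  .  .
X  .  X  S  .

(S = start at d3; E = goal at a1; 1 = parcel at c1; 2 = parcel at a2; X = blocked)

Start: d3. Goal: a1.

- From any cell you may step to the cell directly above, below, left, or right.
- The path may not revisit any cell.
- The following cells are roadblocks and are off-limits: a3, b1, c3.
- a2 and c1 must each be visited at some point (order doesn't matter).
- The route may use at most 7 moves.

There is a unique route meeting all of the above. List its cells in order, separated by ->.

d3 -> d2 -> d1 -> c1 -> c2 -> b2 -> a2 -> a1

The budget equals the shortest possible length, so every move has to be on a shortest route through the required cells.
Route from d3: up 2 to d1, left 1 to c1, down 1 to c2, left 2 to a2, up 1 to a1 — 7 moves in all.
Check: all required cells visited; 7 ≤ 7 moves.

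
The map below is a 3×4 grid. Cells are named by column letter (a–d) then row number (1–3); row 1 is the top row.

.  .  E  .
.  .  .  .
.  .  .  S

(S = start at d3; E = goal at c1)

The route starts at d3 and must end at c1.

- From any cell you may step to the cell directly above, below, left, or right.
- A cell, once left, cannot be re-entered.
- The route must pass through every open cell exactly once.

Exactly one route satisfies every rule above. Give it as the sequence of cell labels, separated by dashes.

d3 - c3 - b3 - a3 - a2 - a1 - b1 - b2 - c2 - d2 - d1 - c1

Need to visit all 12 open cells exactly once, starting at d3 and ending at c1.
Route from d3: 3× left (reaching a3), 2× up (reaching a1), right to b1, down to b2, 2× right (reaching d2), up to d1, left to c1 — 11 moves in all.
Check: all 12 open cells covered.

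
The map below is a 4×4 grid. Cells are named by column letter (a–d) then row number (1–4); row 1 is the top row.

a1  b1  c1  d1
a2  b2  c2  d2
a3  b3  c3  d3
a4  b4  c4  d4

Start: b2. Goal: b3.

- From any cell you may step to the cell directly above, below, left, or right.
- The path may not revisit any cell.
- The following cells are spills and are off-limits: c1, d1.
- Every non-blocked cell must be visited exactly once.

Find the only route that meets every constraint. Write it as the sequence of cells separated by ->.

b2 -> b1 -> a1 -> a2 -> a3 -> a4 -> b4 -> c4 -> d4 -> d3 -> d2 -> c2 -> c3 -> b3

Need to visit all 14 open cells exactly once, starting at b2 and ending at b3.
Cell a1 has only two open neighbours (a2 and b1), so the path must pass straight through it: one of those is the cell it's entered from and the other is where it exits.
Route from b2: up 1 to b1, left 1 to a1, down 3 to a4, right 3 to d4, up 2 to d2, left 1 to c2, down 1 to c3, left 1 to b3 — 13 moves in all.
Check: all 14 open cells covered.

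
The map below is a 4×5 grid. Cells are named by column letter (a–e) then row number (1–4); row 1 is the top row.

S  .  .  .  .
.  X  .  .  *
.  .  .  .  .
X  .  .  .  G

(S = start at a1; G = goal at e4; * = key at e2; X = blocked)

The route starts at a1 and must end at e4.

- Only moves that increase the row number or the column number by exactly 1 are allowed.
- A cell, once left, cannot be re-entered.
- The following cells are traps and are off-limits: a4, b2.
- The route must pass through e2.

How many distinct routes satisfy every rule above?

A right/down-only route from a1 to e4 makes exactly 3 down-moves and 4 right-moves in some order.
With no other constraints that would be C(7,3) = 35 routes.
Split at e2 and multiply the segment counts (each segment already excludes blocked cells): a1→e2: 3; e2→e4: 1; product = 3.
That gives 3 routes.

3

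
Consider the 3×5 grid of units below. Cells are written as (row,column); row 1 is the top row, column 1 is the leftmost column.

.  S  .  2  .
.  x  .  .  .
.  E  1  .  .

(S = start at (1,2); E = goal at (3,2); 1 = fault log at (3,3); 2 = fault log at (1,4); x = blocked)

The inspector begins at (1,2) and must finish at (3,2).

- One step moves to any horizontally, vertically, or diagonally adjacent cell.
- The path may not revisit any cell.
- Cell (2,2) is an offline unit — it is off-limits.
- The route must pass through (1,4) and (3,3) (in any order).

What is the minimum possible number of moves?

Any route passes through (1,4) and (3,3) in some order between (1,2) and (3,2). Summing Chebyshev distances along each leg and taking the cheapest ordering ((1,2) → (1,4) → (3,3) → (3,2)) gives a lower bound of 2 + 2 + 1 = 5 moves.
A route of 5 moves achieves this: (1,2) → (1,3) → (1,4) → (2,3) → (3,3) → (3,2).
Since 5 matches the lower bound, it is optimal.

5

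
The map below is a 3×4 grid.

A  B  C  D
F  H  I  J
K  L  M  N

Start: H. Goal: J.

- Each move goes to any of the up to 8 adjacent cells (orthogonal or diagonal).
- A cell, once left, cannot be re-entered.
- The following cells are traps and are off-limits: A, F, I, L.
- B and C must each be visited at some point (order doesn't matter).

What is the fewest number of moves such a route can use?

Any route passes through B and C in some order between H and J. Summing Chebyshev distances along each leg and taking the cheapest ordering (H → B → C → J) gives a lower bound of 1 + 1 + 1 = 3 moves.
A route of 3 moves achieves this: H → B → C → J.
Since 3 matches the lower bound, it is optimal.

3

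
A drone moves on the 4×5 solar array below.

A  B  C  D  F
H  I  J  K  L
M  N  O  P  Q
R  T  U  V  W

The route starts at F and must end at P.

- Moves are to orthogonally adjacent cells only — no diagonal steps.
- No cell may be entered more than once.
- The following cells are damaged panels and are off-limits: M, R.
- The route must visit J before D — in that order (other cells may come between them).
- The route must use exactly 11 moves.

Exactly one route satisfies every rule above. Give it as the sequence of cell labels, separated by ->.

The waypoints must appear in the order J, D, with no cell reused.
Route from F: 3× down (reaching W), 2× left (reaching U), 3× up (reaching C), right to D, 2× down (reaching P) — 11 moves in all.
Check: order respected (J at step 7, D at step 9); 11 moves as required.

F -> L -> Q -> W -> V -> U -> O -> J -> C -> D -> K -> P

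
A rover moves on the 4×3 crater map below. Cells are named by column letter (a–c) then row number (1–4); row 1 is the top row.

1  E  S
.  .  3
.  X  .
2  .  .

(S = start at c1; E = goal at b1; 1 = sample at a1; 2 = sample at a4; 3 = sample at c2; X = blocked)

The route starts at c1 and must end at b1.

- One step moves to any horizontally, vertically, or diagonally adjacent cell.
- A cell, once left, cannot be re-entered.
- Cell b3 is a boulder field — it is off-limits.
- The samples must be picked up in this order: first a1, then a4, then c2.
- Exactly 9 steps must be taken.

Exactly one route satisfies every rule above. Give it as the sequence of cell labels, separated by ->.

The waypoints must appear in the order a1, a4, c2, with no cell reused.
Route from c1: down-left to b2, up-left to a1, 3× down (reaching a4), right to b4, up-right to c3, up to c2, up-left to b1 — 9 moves in all.
Check: order respected (1 at step 2, 2 at step 5, 3 at step 8); 9 moves as required.

c1 -> b2 -> a1 -> a2 -> a3 -> a4 -> b4 -> c3 -> c2 -> b1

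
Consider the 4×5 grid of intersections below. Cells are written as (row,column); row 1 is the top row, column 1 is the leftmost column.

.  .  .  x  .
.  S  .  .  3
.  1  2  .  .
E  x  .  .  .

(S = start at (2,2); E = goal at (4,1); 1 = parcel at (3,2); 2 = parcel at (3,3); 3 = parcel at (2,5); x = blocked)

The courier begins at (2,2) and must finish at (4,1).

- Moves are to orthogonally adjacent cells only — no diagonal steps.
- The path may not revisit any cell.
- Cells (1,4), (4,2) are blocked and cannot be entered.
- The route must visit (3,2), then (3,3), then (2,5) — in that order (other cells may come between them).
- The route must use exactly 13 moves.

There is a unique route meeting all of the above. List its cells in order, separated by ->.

(2,2) -> (3,2) -> (3,3) -> (3,4) -> (3,5) -> (2,5) -> (2,4) -> (2,3) -> (1,3) -> (1,2) -> (1,1) -> (2,1) -> (3,1) -> (4,1)

The waypoints must appear in the order (3,2), (3,3), (2,5), with no cell reused.
Route from (2,2): down to (3,2), 3× right (reaching (3,5)), up to (2,5), 2× left (reaching (2,3)), up to (1,3), 2× left (reaching (1,1)), 3× down (reaching (4,1)) — 13 moves in all.
Check: order respected (1 at step 1, 2 at step 2, 3 at step 5); 13 moves as required.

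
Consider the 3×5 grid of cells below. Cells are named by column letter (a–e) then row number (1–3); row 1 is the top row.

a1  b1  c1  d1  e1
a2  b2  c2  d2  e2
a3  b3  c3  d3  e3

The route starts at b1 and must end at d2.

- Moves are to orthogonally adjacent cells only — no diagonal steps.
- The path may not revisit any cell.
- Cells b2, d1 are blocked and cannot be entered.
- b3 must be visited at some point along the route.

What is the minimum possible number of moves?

7

Any route passes through b3 somewhere between b1 and d2. Summing Manhattan distances along the two legs (b1 → b3 → d2) gives a lower bound of 2 + 3 = 5 moves.
That bound ignores the blocked cells. Measuring each leg by the fewest moves that actually steer around them (b1→b3: 4; b3→d2: 3) raises the lower bound to 7.
A route of 7 moves exists: b1 → a1 → a2 → a3 → b3 → c3 → c2 → d2.
Since 7 matches that lower bound, it is optimal.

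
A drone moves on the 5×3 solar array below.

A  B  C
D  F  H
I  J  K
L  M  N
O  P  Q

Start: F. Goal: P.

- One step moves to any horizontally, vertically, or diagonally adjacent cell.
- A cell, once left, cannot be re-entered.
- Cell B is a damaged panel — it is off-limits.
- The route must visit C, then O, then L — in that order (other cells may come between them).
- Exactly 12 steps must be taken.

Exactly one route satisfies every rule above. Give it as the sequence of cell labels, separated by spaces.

The waypoints must appear in the order C, O, L, with no cell reused.
Route from F: up-right to C, 2× down (reaching K), 2× down-left (reaching O), 3× up (reaching D), 2× down-right (reaching N), down to Q, left to P — 12 moves in all.
Check: order respected (C at step 1, O at step 5, L at step 6); 12 moves as required.

F C H K M O L I D J N Q P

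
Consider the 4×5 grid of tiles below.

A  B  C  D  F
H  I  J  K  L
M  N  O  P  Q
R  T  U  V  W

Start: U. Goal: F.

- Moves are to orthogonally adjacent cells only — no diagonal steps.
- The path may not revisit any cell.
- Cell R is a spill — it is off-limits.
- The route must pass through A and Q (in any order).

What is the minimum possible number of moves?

Any route passes through A and Q in some order between U and F. Summing Manhattan distances along each leg and taking the cheapest ordering (U → Q → A → F) gives a lower bound of 3 + 6 + 4 = 13 moves.
A route of 13 moves achieves this: U → O → J → I → H → A → B → C → D → K → P → Q → L → F.
Since 13 matches the lower bound, it is optimal.

13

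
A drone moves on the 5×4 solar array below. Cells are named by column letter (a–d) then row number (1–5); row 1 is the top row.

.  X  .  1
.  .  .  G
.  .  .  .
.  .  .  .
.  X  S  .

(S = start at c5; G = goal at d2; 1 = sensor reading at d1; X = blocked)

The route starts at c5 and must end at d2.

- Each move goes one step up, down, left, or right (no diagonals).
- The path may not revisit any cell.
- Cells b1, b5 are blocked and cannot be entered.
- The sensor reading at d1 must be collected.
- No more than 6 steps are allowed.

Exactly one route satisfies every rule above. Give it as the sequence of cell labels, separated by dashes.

c5 - c4 - c3 - c2 - c1 - d1 - d2

Any route must reach d1 and still end at d2 within 6 moves, so the order of the required stops is forced.
Route from c5: up 4 to c1, right 1 to d1, down 1 to d2 — 6 moves in all.
Check: all required cells visited; 6 ≤ 6 moves.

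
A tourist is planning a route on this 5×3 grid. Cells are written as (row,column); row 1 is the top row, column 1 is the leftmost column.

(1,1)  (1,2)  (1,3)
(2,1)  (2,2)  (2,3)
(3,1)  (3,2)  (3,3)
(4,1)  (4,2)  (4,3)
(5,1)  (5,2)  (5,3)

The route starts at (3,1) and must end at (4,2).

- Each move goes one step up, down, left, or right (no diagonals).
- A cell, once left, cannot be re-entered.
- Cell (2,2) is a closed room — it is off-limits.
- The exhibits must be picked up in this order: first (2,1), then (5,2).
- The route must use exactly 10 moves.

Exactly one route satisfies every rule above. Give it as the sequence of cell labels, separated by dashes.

The waypoints must appear in the order (2,1), (5,2), with no cell reused.
Route from (3,1): up 2 to (1,1), right 2 to (1,3), down 4 to (5,3), left 1 to (5,2), up 1 to (4,2) — 10 moves in all.
Check: order respected ((2,1) at step 1, (5,2) at step 9); 10 moves as required.

(3,1) - (2,1) - (1,1) - (1,2) - (1,3) - (2,3) - (3,3) - (4,3) - (5,3) - (5,2) - (4,2)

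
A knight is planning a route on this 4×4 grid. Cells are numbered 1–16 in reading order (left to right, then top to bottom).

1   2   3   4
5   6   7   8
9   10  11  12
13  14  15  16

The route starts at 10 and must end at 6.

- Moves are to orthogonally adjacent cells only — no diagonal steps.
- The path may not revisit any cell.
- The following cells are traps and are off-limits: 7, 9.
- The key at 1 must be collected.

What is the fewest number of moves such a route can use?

9

Any route passes through 1 somewhere between 10 and 6. Summing Manhattan distances along the two legs (10 → 1 → 6) gives a lower bound of 3 + 2 = 5 moves.
The shortest route satisfying every rule uses 9 moves: 10 → 11 → 12 → 8 → 4 → 3 → 2 → 1 → 5 → 6.
The bound of 5 isn't tight here; checking systematically, no route of length 5 through 8 satisfies every constraint (on a 4-connected grid the length of any start-to-goal walk has the same parity as the Manhattan bound, so only lengths 5, 7, 9, … need checking), so 9 is the minimum.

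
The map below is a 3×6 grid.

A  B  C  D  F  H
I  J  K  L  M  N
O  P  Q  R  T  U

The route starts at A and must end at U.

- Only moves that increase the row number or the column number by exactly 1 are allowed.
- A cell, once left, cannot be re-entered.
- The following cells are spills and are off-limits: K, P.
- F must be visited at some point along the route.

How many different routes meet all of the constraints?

A right/down-only route from A to U makes exactly 2 down-moves and 5 right-moves in some order.
With no other constraints that would be C(7,2) = 21 routes.
Split at F and multiply the segment counts (each segment already excludes blocked cells): A→F: 1; F→U: 3; product = 3.
That gives 3 routes.

3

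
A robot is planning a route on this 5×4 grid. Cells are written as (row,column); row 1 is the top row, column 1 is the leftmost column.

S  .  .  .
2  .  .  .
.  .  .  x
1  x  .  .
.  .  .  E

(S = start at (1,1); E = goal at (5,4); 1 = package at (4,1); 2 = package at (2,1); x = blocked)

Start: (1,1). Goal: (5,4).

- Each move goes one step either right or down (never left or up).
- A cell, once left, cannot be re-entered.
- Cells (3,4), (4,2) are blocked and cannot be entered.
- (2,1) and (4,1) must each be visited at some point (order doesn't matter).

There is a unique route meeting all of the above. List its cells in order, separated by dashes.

Moves only go right or down, so the column and row indices never decrease.
Route from (1,1): 4× down (reaching (5,1)), 3× right (reaching (5,4)) — 7 moves in all.
Check: all required cells visited.

(1,1) - (2,1) - (3,1) - (4,1) - (5,1) - (5,2) - (5,3) - (5,4)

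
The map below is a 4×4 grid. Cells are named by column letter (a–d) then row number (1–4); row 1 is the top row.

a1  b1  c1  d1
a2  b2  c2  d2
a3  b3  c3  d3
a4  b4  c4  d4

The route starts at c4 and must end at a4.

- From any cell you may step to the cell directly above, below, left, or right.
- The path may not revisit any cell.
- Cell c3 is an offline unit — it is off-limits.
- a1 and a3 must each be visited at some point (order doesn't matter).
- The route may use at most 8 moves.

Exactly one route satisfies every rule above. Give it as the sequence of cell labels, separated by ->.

c4 -> b4 -> b3 -> b2 -> b1 -> a1 -> a2 -> a3 -> a4

Any route must reach a1 and a3 and still end at a4 within 8 moves, so the order of the required stops is forced.
Route from c4: left 1 to b4, up 3 to b1, left 1 to a1, down 3 to a4 — 8 moves in all.
Check: all required cells visited; 8 ≤ 8 moves.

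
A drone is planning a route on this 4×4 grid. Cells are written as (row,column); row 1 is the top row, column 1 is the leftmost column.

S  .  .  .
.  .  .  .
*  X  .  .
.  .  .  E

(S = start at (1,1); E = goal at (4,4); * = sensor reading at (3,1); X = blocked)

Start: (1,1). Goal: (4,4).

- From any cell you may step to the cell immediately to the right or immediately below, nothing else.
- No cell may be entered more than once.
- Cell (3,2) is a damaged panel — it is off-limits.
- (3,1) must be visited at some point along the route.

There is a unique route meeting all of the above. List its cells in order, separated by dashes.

(1,1) - (2,1) - (3,1) - (4,1) - (4,2) - (4,3) - (4,4)

Moves only go right or down, so the column and row indices never decrease.
Route from (1,1): 3× down (reaching (4,1)), 3× right (reaching (4,4)) — 6 moves in all.
Check: all required cells visited.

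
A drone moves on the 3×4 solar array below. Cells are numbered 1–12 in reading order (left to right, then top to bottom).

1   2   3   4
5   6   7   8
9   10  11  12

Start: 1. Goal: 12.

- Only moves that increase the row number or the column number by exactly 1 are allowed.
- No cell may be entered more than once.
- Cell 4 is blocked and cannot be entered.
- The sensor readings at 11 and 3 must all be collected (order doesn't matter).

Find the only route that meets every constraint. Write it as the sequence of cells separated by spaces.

1 2 3 7 11 12

Moves only go right or down, so the column and row indices never decrease.
Route from 1: right 2 to 3, down 2 to 11, right 1 to 12 — 5 moves in all.
Check: all required cells visited.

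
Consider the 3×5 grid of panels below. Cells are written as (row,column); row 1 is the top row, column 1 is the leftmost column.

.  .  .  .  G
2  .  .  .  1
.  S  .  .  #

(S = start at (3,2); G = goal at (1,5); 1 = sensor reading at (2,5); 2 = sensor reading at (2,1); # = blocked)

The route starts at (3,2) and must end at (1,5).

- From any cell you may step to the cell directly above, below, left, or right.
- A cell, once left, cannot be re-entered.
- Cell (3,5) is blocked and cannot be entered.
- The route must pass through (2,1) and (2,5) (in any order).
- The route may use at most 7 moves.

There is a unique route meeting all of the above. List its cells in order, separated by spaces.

(3,2) (3,1) (2,1) (2,2) (2,3) (2,4) (2,5) (1,5)

The 7-move cap with required stops at (2,1), (2,5) leaves no slack for detours.
Route from (3,2): left 1 to (3,1), up 1 to (2,1), right 4 to (2,5), up 1 to (1,5) — 7 moves in all.
Check: all required cells visited; 7 ≤ 7 moves.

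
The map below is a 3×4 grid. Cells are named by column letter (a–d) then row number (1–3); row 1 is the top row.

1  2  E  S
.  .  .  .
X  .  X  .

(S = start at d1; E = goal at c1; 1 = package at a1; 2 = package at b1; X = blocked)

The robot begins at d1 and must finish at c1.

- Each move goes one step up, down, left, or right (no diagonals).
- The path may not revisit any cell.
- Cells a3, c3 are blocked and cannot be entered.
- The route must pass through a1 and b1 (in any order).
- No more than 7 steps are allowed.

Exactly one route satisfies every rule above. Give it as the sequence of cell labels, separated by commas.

d1, d2, c2, b2, a2, a1, b1, c1

Any route must reach a1 and b1 and still end at c1 within 7 moves, so the order of the required stops is forced.
Route from d1: down 1 to d2, left 3 to a2, up 1 to a1, right 2 to c1 — 7 moves in all.
Check: all required cells visited; 7 ≤ 7 moves.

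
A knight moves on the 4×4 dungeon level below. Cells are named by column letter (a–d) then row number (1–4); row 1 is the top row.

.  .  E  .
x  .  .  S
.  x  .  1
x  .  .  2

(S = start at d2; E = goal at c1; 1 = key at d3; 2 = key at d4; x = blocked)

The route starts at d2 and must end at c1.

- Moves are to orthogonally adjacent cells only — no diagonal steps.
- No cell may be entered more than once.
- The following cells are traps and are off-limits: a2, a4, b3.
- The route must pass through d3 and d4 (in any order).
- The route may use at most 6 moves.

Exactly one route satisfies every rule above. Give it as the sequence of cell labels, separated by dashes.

The budget equals the shortest possible length, so every move has to be on a shortest route through the required cells.
Route from d2: down 2 to d4, left 1 to c4, up 3 to c1 — 6 moves in all.
Check: all required cells visited; 6 ≤ 6 moves.

d2 - d3 - d4 - c4 - c3 - c2 - c1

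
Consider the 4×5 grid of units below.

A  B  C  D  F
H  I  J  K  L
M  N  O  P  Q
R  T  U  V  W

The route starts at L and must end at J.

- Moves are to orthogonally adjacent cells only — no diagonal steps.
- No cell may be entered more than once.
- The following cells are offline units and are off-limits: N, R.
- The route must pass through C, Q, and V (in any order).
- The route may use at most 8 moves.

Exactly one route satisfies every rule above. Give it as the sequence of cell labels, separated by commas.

The 8-move cap with required stops at C, Q, V leaves no slack for detours.
Route from L: down 2 to W, left 1 to V, up 3 to D, left 1 to C, down 1 to J — 8 moves in all.
Check: all required cells visited; 8 ≤ 8 moves.

L, Q, W, V, P, K, D, C, J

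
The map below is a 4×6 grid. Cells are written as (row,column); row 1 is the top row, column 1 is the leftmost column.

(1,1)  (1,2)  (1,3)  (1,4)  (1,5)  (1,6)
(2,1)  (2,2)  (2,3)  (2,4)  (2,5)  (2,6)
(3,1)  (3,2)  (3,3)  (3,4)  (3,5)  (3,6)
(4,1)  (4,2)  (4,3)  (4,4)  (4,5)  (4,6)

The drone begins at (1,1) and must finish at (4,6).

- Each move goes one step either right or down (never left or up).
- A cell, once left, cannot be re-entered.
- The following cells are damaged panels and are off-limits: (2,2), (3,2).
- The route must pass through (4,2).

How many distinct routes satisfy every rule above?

A right/down-only route from (1,1) to (4,6) makes exactly 3 down-moves and 5 right-moves in some order.
With no other constraints that would be C(8,3) = 56 routes.
Split at (4,2) and multiply the segment counts (each segment already excludes blocked cells): (1,1)→(4,2): 1; (4,2)→(4,6): 1; product = 1.
That gives 1 route.

1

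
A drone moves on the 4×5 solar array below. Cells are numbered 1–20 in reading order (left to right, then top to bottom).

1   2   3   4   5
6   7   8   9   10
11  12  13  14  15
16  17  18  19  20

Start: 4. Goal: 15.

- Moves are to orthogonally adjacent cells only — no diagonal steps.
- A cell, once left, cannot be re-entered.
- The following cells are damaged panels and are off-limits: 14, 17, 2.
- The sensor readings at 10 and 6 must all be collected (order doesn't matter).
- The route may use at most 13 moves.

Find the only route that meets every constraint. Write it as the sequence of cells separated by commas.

The budget equals the shortest possible length, so every move has to be on a shortest route through the required cells.
Route from 4: right 1 to 5, down 1 to 10, left 4 to 6, down 1 to 11, right 2 to 13, down 1 to 18, right 2 to 20, up 1 to 15 — 13 moves in all.
Check: all required cells visited; 13 ≤ 13 moves.

4, 5, 10, 9, 8, 7, 6, 11, 12, 13, 18, 19, 20, 15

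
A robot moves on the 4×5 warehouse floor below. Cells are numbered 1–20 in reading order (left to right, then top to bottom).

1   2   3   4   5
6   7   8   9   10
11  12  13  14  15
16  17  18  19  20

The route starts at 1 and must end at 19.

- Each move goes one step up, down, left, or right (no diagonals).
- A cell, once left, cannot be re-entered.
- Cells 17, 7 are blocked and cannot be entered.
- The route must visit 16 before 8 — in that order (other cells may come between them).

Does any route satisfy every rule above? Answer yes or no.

no

16 must be visited but has only one open neighbour (11), and it is neither the start nor the goal — the route would have to enter and leave through 11, re-entering it.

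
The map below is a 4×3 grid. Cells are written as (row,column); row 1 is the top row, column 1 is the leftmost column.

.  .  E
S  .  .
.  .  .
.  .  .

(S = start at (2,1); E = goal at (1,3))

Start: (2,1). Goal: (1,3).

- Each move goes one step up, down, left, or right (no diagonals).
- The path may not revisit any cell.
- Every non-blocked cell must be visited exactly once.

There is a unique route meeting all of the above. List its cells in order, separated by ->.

Need to visit all 12 open cells exactly once, starting at (2,1) and ending at (1,3).
Cell (4,1) has only two open neighbours ((3,1) and (4,2)), so the path must pass straight through it: one of those is the cell it's entered from and the other is where it exits.
Route from (2,1): up 1 to (1,1), right 1 to (1,2), down 2 to (3,2), left 1 to (3,1), down 1 to (4,1), right 2 to (4,3), up 3 to (1,3) — 11 moves in all.
Check: all 12 open cells covered.

(2,1) -> (1,1) -> (1,2) -> (2,2) -> (3,2) -> (3,1) -> (4,1) -> (4,2) -> (4,3) -> (3,3) -> (2,3) -> (1,3)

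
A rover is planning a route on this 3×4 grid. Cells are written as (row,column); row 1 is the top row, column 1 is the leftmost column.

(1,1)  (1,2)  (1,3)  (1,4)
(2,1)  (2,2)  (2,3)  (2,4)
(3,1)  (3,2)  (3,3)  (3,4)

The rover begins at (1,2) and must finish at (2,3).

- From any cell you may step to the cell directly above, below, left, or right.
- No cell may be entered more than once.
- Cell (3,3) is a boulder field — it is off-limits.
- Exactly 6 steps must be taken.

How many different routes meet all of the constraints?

Need simple routes of exactly 6 moves from (1,2) to (2,3) (Manhattan distance 2, so 2 moves are spent on a detour and 2 undoing it).
Enumerating: (1,2) (1,1) (2,1) (3,1) (3,2) (2,2) (2,3).
That gives 1 route.

1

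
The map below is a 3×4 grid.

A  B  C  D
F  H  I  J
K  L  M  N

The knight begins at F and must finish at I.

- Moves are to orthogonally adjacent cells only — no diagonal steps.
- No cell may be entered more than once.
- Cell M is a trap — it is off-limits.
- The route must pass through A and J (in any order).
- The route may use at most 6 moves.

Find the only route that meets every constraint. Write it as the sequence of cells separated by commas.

The 6-move cap with required stops at A, J leaves no slack for detours.
Route from F: up 1 to A, right 3 to D, down 1 to J, left 1 to I — 6 moves in all.
Check: all required cells visited; 6 ≤ 6 moves.

F, A, B, C, D, J, I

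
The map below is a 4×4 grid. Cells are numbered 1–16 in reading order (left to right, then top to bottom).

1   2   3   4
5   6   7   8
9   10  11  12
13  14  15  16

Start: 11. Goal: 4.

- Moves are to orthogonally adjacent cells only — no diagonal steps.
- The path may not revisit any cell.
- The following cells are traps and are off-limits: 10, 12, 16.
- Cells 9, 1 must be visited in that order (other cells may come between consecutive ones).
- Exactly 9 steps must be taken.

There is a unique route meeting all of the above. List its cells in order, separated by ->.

11 -> 15 -> 14 -> 13 -> 9 -> 5 -> 1 -> 2 -> 3 -> 4

The waypoints must appear in the order 9, 1, with no cell reused.
Route from 11: down to 15, 2× left (reaching 13), 3× up (reaching 1), 3× right (reaching 4) — 9 moves in all.
Check: order respected (9 at step 4, 1 at step 6); 9 moves as required.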